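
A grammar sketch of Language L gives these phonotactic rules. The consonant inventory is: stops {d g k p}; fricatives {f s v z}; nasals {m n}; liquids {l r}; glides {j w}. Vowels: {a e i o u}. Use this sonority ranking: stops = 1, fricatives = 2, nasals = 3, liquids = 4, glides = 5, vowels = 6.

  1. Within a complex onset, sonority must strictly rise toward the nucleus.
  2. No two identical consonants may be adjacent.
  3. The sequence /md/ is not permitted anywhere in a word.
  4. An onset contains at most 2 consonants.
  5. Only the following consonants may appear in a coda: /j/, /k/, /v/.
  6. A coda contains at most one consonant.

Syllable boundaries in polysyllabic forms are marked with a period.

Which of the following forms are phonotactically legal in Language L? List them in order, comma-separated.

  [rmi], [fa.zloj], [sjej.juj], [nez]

[fa.zloj]

[rmi] — violates constraint 1: syllable 1 onset /rm/: /r/ (liquid, 4) → /m/ (nasal, 3) does not rise → phonotactically illegal
[fa.zloj] — σ1 onset /f/, coda /∅/ ok; σ2 onset /zl/ (2→4 rises), coda /j/ ok → phonotactically legal
[sjej.juj] — violates constraint 2: adjacent identical consonants /jj/ → phonotactically illegal
[nez] — violates constraint 5: syllable 1 coda contains /z/, which is not a licensed coda consonant → phonotactically illegal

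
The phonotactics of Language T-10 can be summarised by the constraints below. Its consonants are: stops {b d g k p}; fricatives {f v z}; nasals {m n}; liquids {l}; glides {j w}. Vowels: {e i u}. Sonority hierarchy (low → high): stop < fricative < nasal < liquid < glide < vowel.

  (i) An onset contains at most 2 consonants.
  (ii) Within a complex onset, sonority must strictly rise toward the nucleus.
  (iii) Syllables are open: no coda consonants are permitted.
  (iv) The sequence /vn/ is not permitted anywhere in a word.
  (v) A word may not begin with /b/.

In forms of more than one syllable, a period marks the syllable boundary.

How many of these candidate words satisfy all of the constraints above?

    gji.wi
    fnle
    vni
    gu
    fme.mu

3

gji.wi — σ1 onset /gj/ (1→5 rises), coda /∅/ ok; σ2 onset /w/, coda /∅/ ok → well-formed
fnle — violates constraint (i): syllable 1 onset /fnl/ has 3 consonants (> 2) → ill-formed
vni — violates constraint (iv): contains banned sequence /vn/ → ill-formed
gu — σ1 onset /g/, coda /∅/ ok → well-formed
fme.mu — σ1 onset /fm/ (2→3 rises), coda /∅/ ok; σ2 onset /m/, coda /∅/ ok → well-formed
Well-formed: gji.wi, gu, fme.mu → 3.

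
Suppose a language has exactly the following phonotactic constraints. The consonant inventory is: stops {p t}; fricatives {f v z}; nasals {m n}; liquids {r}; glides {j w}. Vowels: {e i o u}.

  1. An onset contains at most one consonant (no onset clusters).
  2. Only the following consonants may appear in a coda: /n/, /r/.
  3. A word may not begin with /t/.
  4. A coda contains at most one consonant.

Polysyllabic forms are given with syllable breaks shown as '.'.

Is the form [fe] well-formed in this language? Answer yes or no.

yes

[fe] — σ1 onset /f/, coda /∅/ ok → well-formed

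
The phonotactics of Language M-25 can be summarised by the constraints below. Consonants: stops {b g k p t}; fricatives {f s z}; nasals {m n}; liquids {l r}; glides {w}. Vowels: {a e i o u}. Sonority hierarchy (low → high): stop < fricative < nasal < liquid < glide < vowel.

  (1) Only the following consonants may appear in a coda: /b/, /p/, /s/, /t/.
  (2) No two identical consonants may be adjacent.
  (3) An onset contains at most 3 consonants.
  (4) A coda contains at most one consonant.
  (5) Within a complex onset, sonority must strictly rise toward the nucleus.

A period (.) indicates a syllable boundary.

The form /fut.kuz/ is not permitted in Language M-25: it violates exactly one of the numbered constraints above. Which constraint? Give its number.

1

/fut.kuz/: syllable 2 coda contains /z/, which is not a licensed coda consonant.
This is a violation of constraint 1: "Only the following consonants may appear in a coda: /b/, /p/, /s/, /t/."
The remaining constraints (2, 3, 4, 5) are satisfied.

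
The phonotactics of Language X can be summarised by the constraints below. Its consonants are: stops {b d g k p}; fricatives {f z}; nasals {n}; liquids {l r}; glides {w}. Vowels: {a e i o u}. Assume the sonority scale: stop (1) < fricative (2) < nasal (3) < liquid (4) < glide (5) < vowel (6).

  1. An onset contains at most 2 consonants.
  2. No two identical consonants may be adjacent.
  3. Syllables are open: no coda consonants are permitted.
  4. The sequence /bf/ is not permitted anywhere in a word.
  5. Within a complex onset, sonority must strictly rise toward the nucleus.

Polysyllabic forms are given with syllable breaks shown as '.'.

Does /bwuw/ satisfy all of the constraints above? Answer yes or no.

/bwuw/ — violates constraint 3: syllable 1 coda /w/ has 1 consonant (> 0) → illicit

no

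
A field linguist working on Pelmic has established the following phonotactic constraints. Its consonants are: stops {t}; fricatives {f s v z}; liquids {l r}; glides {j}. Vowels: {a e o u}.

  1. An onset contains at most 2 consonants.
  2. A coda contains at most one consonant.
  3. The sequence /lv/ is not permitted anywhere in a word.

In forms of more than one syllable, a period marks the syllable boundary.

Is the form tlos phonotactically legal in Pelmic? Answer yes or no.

tlos — σ1 onset /tl/ (2C), coda /s/ ok → phonotactically legal

yes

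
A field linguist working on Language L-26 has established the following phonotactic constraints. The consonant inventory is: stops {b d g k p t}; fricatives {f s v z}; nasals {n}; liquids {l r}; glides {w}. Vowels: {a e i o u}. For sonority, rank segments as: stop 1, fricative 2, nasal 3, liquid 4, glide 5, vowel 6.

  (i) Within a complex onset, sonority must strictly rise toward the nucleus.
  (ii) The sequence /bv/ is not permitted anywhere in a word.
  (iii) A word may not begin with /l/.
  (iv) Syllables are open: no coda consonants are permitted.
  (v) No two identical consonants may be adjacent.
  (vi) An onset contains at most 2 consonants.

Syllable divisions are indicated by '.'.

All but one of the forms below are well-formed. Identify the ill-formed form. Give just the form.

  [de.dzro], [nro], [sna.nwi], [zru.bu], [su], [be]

[de.dzro]

[de.dzro] — violates constraint (vi): syllable 2 onset /dzr/ has 3 consonants (> 2) → ill-formed
[nro] — σ1 onset /nr/ (3→4 rises), coda /∅/ ok → well-formed
[sna.nwi] — σ1 onset /sn/ (2→3 rises), coda /∅/ ok; σ2 onset /nw/ (3→5 rises), coda /∅/ ok → well-formed
[zru.bu] — σ1 onset /zr/ (2→4 rises), coda /∅/ ok; σ2 onset /b/, coda /∅/ ok → well-formed
[su] — σ1 onset /s/, coda /∅/ ok → well-formed
[be] — σ1 onset /b/, coda /∅/ ok → well-formed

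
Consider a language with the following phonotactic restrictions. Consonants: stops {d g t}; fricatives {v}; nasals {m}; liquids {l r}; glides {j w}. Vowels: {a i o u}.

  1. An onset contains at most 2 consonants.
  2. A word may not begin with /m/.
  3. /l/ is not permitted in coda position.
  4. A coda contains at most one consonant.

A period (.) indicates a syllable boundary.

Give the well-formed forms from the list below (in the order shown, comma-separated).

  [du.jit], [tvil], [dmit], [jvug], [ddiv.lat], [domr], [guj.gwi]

[du.jit], [dmit], [jvug], [ddiv.lat], [guj.gwi]

[du.jit] — σ1 onset /d/, coda /∅/ ok; σ2 onset /j/, coda /t/ ok → well-formed
[tvil] — violates constraint 3: syllable 1 coda contains /l/ → ill-formed
[dmit] — σ1 onset /dm/ (2C), coda /t/ ok → well-formed
[jvug] — σ1 onset /jv/ (2C), coda /g/ ok → well-formed
[ddiv.lat] — σ1 onset /dd/ (2C), coda /v/ ok; σ2 onset /l/, coda /t/ ok → well-formed
[domr] — violates constraint 4: syllable 1 coda /mr/ has 2 consonants (> 1) → ill-formed
[guj.gwi] — σ1 onset /g/, coda /j/ ok; σ2 onset /gw/ (2C), coda /∅/ ok → well-formed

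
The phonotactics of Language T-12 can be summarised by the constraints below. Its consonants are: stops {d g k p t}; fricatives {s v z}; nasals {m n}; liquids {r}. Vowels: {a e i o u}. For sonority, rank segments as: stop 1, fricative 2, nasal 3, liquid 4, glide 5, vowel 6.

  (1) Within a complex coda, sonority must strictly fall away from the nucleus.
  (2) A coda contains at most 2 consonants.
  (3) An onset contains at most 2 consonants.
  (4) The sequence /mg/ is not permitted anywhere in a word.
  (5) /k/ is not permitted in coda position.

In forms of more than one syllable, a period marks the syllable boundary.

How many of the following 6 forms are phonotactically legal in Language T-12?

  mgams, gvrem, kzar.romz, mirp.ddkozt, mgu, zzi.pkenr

mgams — violates constraint 4: contains banned sequence /mg/ → phonotactically illegal
gvrem — violates constraint 3: syllable 1 onset /gvr/ has 3 consonants (> 2) → phonotactically illegal
kzar.romz — σ1 onset /kz/ (2C), coda /r/ ok; σ2 onset /r/, coda /mz/ (3→2 falls) ok → phonotactically legal
mirp.ddkozt — violates constraint 3: syllable 2 onset /ddk/ has 3 consonants (> 2) → phonotactically illegal
mgu — violates constraint 4: contains banned sequence /mg/ → phonotactically illegal
zzi.pkenr — violates constraint 1: syllable 2 coda /nr/: /n/ (nasal, 3) → /r/ (liquid, 4) does not fall → phonotactically illegal
Phonotactically legal: kzar.romz → 1.

1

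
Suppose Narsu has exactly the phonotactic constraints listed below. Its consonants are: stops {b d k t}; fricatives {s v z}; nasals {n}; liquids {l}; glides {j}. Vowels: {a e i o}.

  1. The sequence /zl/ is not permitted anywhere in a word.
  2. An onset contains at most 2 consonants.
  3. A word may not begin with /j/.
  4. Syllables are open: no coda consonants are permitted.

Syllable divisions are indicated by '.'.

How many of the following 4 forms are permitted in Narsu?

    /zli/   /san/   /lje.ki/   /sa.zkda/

1

/zli/ — violates constraint 1: contains banned sequence /zl/ → not permitted
/san/ — violates constraint 4: syllable 1 coda /n/ has 1 consonant (> 0) → not permitted
/lje.ki/ — σ1 onset /lj/ (2C), coda /∅/ ok; σ2 onset /k/, coda /∅/ ok → permitted
/sa.zkda/ — violates constraint 2: syllable 2 onset /zkd/ has 3 consonants (> 2) → not permitted
Permitted: /lje.ki/ → 1.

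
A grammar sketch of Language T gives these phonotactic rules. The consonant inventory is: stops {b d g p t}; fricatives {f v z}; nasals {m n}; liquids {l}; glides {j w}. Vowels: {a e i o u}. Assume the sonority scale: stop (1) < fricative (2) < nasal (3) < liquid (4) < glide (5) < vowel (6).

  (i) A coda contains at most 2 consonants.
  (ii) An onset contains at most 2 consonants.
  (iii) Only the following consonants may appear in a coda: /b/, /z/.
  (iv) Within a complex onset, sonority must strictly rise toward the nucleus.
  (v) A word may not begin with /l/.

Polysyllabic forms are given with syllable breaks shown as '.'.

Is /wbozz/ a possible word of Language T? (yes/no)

/wbozz/ — violates constraint (iv): syllable 1 onset /wb/: /w/ (glide, 5) → /b/ (stop, 1) does not rise → ill-formed

no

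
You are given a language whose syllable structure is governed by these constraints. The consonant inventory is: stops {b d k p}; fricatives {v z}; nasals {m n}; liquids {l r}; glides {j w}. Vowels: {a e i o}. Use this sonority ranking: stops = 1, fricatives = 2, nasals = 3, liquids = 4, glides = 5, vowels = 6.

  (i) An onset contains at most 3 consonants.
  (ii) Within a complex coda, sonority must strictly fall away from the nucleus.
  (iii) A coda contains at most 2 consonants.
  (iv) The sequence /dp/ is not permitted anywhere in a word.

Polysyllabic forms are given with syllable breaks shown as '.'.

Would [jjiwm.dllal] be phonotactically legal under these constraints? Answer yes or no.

yes

[jjiwm.dllal] — σ1 onset /jj/ (2C), coda /wm/ (5→3 falls) ok; σ2 onset /dll/ (3C), coda /l/ ok → phonotactically legal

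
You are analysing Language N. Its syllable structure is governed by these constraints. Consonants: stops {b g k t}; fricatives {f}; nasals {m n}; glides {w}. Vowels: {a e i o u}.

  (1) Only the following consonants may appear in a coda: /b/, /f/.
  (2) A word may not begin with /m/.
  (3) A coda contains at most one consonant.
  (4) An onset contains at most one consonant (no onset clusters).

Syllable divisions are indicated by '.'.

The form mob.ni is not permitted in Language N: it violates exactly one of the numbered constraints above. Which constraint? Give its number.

2

mob.ni: word begins with /m/.
This is a violation of constraint 2: "A word may not begin with /m/."
The remaining constraints (1, 3, 4) are satisfied.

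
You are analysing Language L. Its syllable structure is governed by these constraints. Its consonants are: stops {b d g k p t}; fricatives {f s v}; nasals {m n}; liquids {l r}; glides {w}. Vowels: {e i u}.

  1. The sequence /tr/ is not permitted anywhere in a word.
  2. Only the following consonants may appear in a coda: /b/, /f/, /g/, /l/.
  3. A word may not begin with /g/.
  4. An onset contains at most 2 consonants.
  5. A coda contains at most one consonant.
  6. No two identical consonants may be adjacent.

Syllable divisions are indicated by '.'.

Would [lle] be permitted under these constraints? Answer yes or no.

[lle] — violates constraint 6: adjacent identical consonants /ll/ → not permitted

no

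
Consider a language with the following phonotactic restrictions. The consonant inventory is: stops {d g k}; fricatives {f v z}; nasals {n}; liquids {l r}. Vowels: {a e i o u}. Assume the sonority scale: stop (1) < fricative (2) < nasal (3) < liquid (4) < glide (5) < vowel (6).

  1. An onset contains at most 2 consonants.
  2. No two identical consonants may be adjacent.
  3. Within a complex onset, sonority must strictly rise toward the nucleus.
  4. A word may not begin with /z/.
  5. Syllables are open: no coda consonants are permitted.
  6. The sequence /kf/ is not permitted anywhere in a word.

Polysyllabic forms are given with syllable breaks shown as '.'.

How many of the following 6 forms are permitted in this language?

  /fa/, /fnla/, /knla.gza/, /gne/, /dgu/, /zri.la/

/fa/ — σ1 onset /f/, coda /∅/ ok → permitted
/fnla/ — violates constraint 1: syllable 1 onset /fnl/ has 3 consonants (> 2) → not permitted
/knla.gza/ — violates constraint 1: syllable 1 onset /knl/ has 3 consonants (> 2) → not permitted
/gne/ — σ1 onset /gn/ (1→3 rises), coda /∅/ ok → permitted
/dgu/ — violates constraint 3: syllable 1 onset /dg/: /d/ (stop, 1) → /g/ (stop, 1) does not rise → not permitted
/zri.la/ — violates constraint 4: word begins with /z/ → not permitted
Permitted: /fa/, /gne/ → 2.

2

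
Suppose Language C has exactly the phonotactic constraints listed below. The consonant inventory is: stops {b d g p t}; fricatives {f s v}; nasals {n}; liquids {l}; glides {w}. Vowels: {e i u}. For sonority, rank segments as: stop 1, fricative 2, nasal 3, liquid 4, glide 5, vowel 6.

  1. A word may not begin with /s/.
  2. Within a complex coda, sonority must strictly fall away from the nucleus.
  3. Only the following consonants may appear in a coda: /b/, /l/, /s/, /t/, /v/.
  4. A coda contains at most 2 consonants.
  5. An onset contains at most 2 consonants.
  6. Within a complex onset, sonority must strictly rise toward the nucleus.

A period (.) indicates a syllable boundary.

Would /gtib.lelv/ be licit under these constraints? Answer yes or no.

/gtib.lelv/ — violates constraint 6: syllable 1 onset /gt/: /g/ (stop, 1) → /t/ (stop, 1) does not rise → illicit

no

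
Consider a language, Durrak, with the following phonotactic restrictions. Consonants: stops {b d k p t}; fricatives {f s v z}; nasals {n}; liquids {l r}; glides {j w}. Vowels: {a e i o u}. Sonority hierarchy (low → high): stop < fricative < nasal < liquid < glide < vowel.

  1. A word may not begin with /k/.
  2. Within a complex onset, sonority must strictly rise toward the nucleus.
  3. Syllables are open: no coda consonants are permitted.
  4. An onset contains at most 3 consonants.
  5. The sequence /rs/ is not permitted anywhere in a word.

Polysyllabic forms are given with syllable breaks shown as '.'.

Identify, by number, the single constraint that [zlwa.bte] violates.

2

[zlwa.bte]: syllable 2 onset /bt/: /b/ (stop, 1) → /t/ (stop, 1) does not rise.
This is a violation of constraint 2: "Within a complex onset, sonority must strictly rise toward the nucleus."
The remaining constraints (1, 3, 4, 5) are satisfied.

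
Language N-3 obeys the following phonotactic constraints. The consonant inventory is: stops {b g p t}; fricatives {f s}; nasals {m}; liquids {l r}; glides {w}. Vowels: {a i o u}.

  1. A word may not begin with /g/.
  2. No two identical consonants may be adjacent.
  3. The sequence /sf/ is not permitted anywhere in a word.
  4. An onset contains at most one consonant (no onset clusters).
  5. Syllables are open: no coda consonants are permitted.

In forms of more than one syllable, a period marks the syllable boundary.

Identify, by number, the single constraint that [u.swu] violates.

4

[u.swu]: syllable 2 onset /sw/ has 2 consonants (> 1).
This is a violation of constraint 4: "An onset contains at most one consonant (no onset clusters)."
The remaining constraints (1, 2, 3, 5) are satisfied.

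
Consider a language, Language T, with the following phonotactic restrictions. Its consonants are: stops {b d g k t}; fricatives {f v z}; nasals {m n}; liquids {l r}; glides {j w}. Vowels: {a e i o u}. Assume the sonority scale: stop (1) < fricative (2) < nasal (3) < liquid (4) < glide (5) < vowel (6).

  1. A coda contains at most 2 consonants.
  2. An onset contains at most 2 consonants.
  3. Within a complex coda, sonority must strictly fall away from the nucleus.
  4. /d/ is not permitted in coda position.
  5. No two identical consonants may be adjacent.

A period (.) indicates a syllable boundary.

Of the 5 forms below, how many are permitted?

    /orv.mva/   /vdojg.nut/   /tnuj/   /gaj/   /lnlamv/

/orv.mva/ — σ1 onset /∅/, coda /rv/ (4→2 falls) ok; σ2 onset /mv/ (2C), coda /∅/ ok → permitted
/vdojg.nut/ — σ1 onset /vd/ (2C), coda /jg/ (5→1 falls) ok; σ2 onset /n/, coda /t/ ok → permitted
/tnuj/ — σ1 onset /tn/ (2C), coda /j/ ok → permitted
/gaj/ — σ1 onset /g/, coda /j/ ok → permitted
/lnlamv/ — violates constraint 2: syllable 1 onset /lnl/ has 3 consonants (> 2) → not permitted
Permitted: /orv.mva/, /vdojg.nut/, /tnuj/, /gaj/ → 4.

4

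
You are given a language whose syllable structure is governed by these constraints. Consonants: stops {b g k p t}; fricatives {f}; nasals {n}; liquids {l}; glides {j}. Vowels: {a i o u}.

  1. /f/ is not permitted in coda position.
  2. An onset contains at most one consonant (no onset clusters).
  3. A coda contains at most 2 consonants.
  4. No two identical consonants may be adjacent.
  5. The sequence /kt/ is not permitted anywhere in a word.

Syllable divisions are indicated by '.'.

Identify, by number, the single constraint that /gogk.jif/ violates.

/gogk.jif/: syllable 2 coda contains /f/.
This is a violation of constraint 1: "/f/ is not permitted in coda position."
The remaining constraints (2, 3, 4, 5) are satisfied.

1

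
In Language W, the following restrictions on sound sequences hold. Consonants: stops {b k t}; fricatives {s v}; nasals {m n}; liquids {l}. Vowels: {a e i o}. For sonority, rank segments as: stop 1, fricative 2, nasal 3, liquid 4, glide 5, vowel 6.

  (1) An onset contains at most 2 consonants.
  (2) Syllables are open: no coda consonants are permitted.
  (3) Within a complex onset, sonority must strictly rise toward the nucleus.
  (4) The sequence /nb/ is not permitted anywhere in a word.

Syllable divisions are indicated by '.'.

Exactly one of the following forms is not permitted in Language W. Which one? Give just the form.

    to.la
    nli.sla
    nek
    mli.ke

nek

to.la — σ1 onset /t/, coda /∅/ ok; σ2 onset /l/, coda /∅/ ok → permitted
nli.sla — σ1 onset /nl/ (3→4 rises), coda /∅/ ok; σ2 onset /sl/ (2→4 rises), coda /∅/ ok → permitted
nek — violates constraint 2: syllable 1 coda /k/ has 1 consonant (> 0) → not permitted
mli.ke — σ1 onset /ml/ (3→4 rises), coda /∅/ ok; σ2 onset /k/, coda /∅/ ok → permitted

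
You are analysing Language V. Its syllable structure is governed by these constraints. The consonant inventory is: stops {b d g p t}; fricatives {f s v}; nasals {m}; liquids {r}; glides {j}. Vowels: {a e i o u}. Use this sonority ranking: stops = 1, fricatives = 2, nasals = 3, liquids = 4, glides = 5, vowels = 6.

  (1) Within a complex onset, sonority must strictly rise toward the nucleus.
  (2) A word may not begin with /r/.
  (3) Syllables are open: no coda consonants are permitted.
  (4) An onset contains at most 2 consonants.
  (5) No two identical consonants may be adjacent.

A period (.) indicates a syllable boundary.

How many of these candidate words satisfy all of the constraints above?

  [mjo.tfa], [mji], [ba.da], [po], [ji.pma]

5

[mjo.tfa] — σ1 onset /mj/ (3→5 rises), coda /∅/ ok; σ2 onset /tf/ (1→2 rises), coda /∅/ ok → well-formed
[mji] — σ1 onset /mj/ (3→5 rises), coda /∅/ ok → well-formed
[ba.da] — σ1 onset /b/, coda /∅/ ok; σ2 onset /d/, coda /∅/ ok → well-formed
[po] — σ1 onset /p/, coda /∅/ ok → well-formed
[ji.pma] — σ1 onset /j/, coda /∅/ ok; σ2 onset /pm/ (1→3 rises), coda /∅/ ok → well-formed
Well-formed: [mjo.tfa], [mji], [ba.da], [po], [ji.pma] → 5.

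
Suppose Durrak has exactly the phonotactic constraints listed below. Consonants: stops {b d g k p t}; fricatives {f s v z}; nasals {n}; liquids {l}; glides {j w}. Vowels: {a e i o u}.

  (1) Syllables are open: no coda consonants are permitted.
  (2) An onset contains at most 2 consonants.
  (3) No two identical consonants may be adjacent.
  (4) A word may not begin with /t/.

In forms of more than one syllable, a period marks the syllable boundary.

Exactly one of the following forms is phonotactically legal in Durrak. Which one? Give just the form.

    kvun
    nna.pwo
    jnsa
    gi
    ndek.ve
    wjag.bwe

gi

kvun — violates constraint 1: syllable 1 coda /n/ has 1 consonant (> 0) → phonotactically illegal
nna.pwo — violates constraint 3: adjacent identical consonants /nn/ → phonotactically illegal
jnsa — violates constraint 2: syllable 1 onset /jns/ has 3 consonants (> 2) → phonotactically illegal
gi — σ1 onset /g/, coda /∅/ ok → phonotactically legal
ndek.ve — violates constraint 1: syllable 1 coda /k/ has 1 consonant (> 0) → phonotactically illegal
wjag.bwe — violates constraint 1: syllable 1 coda /g/ has 1 consonant (> 0) → phonotactically illegal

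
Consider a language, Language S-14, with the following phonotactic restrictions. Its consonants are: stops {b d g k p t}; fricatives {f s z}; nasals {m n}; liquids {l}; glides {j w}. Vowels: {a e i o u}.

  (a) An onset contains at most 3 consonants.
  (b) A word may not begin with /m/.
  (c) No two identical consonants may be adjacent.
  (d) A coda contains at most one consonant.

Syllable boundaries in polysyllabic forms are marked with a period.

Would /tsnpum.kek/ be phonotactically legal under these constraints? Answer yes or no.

/tsnpum.kek/ — violates constraint (a): syllable 1 onset /tsnp/ has 4 consonants (> 3) → phonotactically illegal

no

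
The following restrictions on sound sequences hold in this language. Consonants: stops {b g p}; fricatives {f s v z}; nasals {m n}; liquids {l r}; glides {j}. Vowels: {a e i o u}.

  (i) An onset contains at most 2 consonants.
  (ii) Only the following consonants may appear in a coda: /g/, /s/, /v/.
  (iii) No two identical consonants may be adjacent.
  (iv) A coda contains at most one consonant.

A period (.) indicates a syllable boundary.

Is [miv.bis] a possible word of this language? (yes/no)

[miv.bis] — σ1 onset /m/, coda /v/ ok; σ2 onset /b/, coda /s/ ok → licit

yes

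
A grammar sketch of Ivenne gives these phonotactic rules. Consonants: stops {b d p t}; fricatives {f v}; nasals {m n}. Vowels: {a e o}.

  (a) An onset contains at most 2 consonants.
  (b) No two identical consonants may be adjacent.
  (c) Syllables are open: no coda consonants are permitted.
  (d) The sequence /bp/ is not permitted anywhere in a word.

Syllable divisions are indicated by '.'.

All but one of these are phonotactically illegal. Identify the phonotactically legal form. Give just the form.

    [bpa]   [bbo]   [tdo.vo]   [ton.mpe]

[bpa] — violates constraint (d): contains banned sequence /bp/ → phonotactically illegal
[bbo] — violates constraint (b): adjacent identical consonants /bb/ → phonotactically illegal
[tdo.vo] — σ1 onset /td/ (2C), coda /∅/ ok; σ2 onset /v/, coda /∅/ ok → phonotactically legal
[ton.mpe] — violates constraint (c): syllable 1 coda /n/ has 1 consonant (> 0) → phonotactically illegal

[tdo.vo]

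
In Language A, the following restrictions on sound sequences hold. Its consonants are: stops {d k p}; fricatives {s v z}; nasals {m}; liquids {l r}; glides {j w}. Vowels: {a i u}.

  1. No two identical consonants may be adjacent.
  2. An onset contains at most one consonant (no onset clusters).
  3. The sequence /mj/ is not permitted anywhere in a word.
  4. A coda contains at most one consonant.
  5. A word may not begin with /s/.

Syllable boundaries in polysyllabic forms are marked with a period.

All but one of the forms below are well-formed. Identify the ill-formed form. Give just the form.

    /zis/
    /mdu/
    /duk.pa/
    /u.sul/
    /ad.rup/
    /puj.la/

/zis/ — σ1 onset /z/, coda /s/ ok → well-formed
/mdu/ — violates constraint 2: syllable 1 onset /md/ has 2 consonants (> 1) → ill-formed
/duk.pa/ — σ1 onset /d/, coda /k/ ok; σ2 onset /p/, coda /∅/ ok → well-formed
/u.sul/ — σ1 onset /∅/, coda /∅/ ok; σ2 onset /s/, coda /l/ ok → well-formed
/ad.rup/ — σ1 onset /∅/, coda /d/ ok; σ2 onset /r/, coda /p/ ok → well-formed
/puj.la/ — σ1 onset /p/, coda /j/ ok; σ2 onset /l/, coda /∅/ ok → well-formed

/mdu/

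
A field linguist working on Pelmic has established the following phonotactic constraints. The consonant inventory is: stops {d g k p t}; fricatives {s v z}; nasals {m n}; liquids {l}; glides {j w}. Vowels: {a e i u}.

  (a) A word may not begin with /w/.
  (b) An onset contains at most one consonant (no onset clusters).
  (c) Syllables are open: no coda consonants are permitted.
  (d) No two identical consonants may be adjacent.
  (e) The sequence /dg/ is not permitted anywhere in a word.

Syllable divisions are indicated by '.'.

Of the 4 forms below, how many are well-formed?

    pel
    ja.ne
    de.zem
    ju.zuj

pel — violates constraint (c): syllable 1 coda /l/ has 1 consonant (> 0) → ill-formed
ja.ne — σ1 onset /j/, coda /∅/ ok; σ2 onset /n/, coda /∅/ ok → well-formed
de.zem — violates constraint (c): syllable 2 coda /m/ has 1 consonant (> 0) → ill-formed
ju.zuj — violates constraint (c): syllable 2 coda /j/ has 1 consonant (> 0) → ill-formed
Well-formed: ja.ne → 1.

1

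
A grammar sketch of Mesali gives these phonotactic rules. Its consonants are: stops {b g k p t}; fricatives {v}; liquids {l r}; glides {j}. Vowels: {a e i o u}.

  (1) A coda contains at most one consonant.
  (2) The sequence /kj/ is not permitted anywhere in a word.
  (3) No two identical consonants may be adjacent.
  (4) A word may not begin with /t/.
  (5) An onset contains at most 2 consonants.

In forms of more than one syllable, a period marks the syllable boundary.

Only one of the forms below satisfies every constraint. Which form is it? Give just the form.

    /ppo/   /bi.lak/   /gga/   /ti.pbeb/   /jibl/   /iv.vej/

/bi.lak/

/ppo/ — violates constraint 3: adjacent identical consonants /pp/ → illicit
/bi.lak/ — σ1 onset /b/, coda /∅/ ok; σ2 onset /l/, coda /k/ ok → licit
/gga/ — violates constraint 3: adjacent identical consonants /gg/ → illicit
/ti.pbeb/ — violates constraint 4: word begins with /t/ → illicit
/jibl/ — violates constraint 1: syllable 1 coda /bl/ has 2 consonants (> 1) → illicit
/iv.vej/ — violates constraint 3: adjacent identical consonants /vv/ → illicit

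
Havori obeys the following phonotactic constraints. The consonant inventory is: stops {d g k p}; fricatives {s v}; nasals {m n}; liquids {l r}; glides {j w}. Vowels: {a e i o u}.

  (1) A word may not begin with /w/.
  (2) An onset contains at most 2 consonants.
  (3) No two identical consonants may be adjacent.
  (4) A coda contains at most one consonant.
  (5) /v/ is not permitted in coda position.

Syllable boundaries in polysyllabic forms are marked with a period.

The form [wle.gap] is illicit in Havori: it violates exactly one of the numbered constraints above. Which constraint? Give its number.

1

[wle.gap]: word begins with /w/.
This is a violation of constraint 1: "A word may not begin with /w/."
The remaining constraints (2, 3, 4, 5) are satisfied.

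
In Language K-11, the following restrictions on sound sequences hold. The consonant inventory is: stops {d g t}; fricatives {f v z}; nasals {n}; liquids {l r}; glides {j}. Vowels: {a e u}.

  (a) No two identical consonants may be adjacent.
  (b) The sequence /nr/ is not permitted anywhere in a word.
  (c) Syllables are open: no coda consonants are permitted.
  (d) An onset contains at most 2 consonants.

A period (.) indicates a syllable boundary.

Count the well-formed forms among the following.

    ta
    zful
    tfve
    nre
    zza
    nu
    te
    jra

4

ta — σ1 onset /t/, coda /∅/ ok → well-formed
zful — violates constraint (c): syllable 1 coda /l/ has 1 consonant (> 0) → ill-formed
tfve — violates constraint (d): syllable 1 onset /tfv/ has 3 consonants (> 2) → ill-formed
nre — violates constraint (b): contains banned sequence /nr/ → ill-formed
zza — violates constraint (a): adjacent identical consonants /zz/ → ill-formed
nu — σ1 onset /n/, coda /∅/ ok → well-formed
te — σ1 onset /t/, coda /∅/ ok → well-formed
jra — σ1 onset /jr/ (2C), coda /∅/ ok → well-formed
Well-formed: ta, nu, te, jra → 4.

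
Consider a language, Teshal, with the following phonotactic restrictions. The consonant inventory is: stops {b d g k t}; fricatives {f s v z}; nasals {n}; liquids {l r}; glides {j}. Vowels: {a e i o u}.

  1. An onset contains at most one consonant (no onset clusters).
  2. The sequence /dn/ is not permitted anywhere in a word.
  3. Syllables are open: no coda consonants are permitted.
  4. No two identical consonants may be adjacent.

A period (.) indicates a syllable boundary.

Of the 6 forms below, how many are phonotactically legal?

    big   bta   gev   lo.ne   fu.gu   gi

3

big — violates constraint 3: syllable 1 coda /g/ has 1 consonant (> 0) → phonotactically illegal
bta — violates constraint 1: syllable 1 onset /bt/ has 2 consonants (> 1) → phonotactically illegal
gev — violates constraint 3: syllable 1 coda /v/ has 1 consonant (> 0) → phonotactically illegal
lo.ne — σ1 onset /l/, coda /∅/ ok; σ2 onset /n/, coda /∅/ ok → phonotactically legal
fu.gu — σ1 onset /f/, coda /∅/ ok; σ2 onset /g/, coda /∅/ ok → phonotactically legal
gi — σ1 onset /g/, coda /∅/ ok → phonotactically legal
Phonotactically legal: lo.ne, fu.gu, gi → 3.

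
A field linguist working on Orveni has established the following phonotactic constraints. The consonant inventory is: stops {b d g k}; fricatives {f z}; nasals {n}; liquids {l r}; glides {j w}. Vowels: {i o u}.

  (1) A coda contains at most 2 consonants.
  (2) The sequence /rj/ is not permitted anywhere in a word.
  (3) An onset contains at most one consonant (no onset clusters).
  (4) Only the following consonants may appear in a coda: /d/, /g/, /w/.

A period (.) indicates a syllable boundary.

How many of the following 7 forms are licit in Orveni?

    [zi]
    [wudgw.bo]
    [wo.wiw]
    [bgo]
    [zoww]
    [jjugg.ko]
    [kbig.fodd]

[zi] — σ1 onset /z/, coda /∅/ ok → licit
[wudgw.bo] — violates constraint 1: syllable 1 coda /dgw/ has 3 consonants (> 2) → illicit
[wo.wiw] — σ1 onset /w/, coda /∅/ ok; σ2 onset /w/, coda /w/ ok → licit
[bgo] — violates constraint 3: syllable 1 onset /bg/ has 2 consonants (> 1) → illicit
[zoww] — σ1 onset /z/, coda /ww/ (2C) ok → licit
[jjugg.ko] — violates constraint 3: syllable 1 onset /jj/ has 2 consonants (> 1) → illicit
[kbig.fodd] — violates constraint 3: syllable 1 onset /kb/ has 2 consonants (> 1) → illicit
Licit: [zi], [wo.wiw], [zoww] → 3.

3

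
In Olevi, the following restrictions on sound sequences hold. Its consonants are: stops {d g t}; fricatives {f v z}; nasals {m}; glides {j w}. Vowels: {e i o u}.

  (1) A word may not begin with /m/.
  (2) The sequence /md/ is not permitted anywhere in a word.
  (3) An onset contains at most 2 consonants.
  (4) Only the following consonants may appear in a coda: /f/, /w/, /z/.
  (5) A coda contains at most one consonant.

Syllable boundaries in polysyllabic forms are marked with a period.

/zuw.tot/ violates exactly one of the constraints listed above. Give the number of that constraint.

/zuw.tot/: syllable 2 coda contains /t/, which is not a licensed coda consonant.
This is a violation of constraint 4: "Only the following consonants may appear in a coda: /f/, /w/, /z/."
The remaining constraints (1, 2, 3, 5) are satisfied.

4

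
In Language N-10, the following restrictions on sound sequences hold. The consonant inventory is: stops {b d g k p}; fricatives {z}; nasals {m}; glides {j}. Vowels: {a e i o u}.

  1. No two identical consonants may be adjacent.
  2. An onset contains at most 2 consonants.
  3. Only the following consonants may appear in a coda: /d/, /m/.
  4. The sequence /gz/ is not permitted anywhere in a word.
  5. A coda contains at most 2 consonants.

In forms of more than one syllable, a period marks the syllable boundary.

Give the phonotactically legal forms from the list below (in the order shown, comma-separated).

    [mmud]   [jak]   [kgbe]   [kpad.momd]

[kpad.momd]

[mmud] — violates constraint 1: adjacent identical consonants /mm/ → phonotactically illegal
[jak] — violates constraint 3: syllable 1 coda contains /k/, which is not a licensed coda consonant → phonotactically illegal
[kgbe] — violates constraint 2: syllable 1 onset /kgb/ has 3 consonants (> 2) → phonotactically illegal
[kpad.momd] — σ1 onset /kp/ (2C), coda /d/ ok; σ2 onset /m/, coda /md/ (2C) ok → phonotactically legal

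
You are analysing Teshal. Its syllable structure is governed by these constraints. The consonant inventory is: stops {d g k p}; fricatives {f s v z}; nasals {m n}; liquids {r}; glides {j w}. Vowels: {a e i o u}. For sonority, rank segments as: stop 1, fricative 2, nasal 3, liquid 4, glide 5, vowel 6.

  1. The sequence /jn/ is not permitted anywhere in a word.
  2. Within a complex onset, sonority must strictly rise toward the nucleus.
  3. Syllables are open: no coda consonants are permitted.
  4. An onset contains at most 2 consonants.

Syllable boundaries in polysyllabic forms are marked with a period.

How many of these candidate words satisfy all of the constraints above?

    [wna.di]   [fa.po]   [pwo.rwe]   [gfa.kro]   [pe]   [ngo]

[wna.di] — violates constraint 2: syllable 1 onset /wn/: /w/ (glide, 5) → /n/ (nasal, 3) does not rise → not permitted
[fa.po] — σ1 onset /f/, coda /∅/ ok; σ2 onset /p/, coda /∅/ ok → permitted
[pwo.rwe] — σ1 onset /pw/ (1→5 rises), coda /∅/ ok; σ2 onset /rw/ (4→5 rises), coda /∅/ ok → permitted
[gfa.kro] — σ1 onset /gf/ (1→2 rises), coda /∅/ ok; σ2 onset /kr/ (1→4 rises), coda /∅/ ok → permitted
[pe] — σ1 onset /p/, coda /∅/ ok → permitted
[ngo] — violates constraint 2: syllable 1 onset /ng/: /n/ (nasal, 3) → /g/ (stop, 1) does not rise → not permitted
Permitted: [fa.po], [pwo.rwe], [gfa.kro], [pe] → 4.

4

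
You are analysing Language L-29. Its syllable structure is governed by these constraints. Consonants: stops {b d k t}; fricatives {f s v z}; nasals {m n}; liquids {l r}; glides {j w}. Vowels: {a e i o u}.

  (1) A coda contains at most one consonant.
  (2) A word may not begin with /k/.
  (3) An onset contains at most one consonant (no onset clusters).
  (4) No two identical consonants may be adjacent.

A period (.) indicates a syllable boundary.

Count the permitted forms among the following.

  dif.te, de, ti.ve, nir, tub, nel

dif.te — σ1 onset /d/, coda /f/ ok; σ2 onset /t/, coda /∅/ ok → permitted
de — σ1 onset /d/, coda /∅/ ok → permitted
ti.ve — σ1 onset /t/, coda /∅/ ok; σ2 onset /v/, coda /∅/ ok → permitted
nir — σ1 onset /n/, coda /r/ ok → permitted
tub — σ1 onset /t/, coda /b/ ok → permitted
nel — σ1 onset /n/, coda /l/ ok → permitted
Permitted: dif.te, de, ti.ve, nir, tub, nel → 6.

6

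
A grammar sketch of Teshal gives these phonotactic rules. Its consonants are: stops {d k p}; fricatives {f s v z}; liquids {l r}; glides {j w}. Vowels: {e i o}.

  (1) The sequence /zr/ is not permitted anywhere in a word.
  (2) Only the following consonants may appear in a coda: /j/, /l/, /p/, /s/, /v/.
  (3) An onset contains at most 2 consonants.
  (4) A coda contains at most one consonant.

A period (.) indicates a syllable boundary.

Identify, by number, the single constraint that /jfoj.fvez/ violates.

/jfoj.fvez/: syllable 2 coda contains /z/, which is not a licensed coda consonant.
This is a violation of constraint 2: "Only the following consonants may appear in a coda: /j/, /l/, /p/, /s/, /v/."
The remaining constraints (1, 3, 4) are satisfied.

2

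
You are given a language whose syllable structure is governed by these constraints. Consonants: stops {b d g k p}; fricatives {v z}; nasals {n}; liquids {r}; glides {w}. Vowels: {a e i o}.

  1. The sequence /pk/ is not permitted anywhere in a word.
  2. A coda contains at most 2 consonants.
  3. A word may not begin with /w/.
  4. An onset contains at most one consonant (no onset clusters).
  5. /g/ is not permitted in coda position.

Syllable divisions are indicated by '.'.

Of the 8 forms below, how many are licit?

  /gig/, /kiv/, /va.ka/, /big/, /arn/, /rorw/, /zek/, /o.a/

/gig/ — violates constraint 5: syllable 1 coda contains /g/ → illicit
/kiv/ — σ1 onset /k/, coda /v/ ok → licit
/va.ka/ — σ1 onset /v/, coda /∅/ ok; σ2 onset /k/, coda /∅/ ok → licit
/big/ — violates constraint 5: syllable 1 coda contains /g/ → illicit
/arn/ — σ1 onset /∅/, coda /rn/ (2C) ok → licit
/rorw/ — σ1 onset /r/, coda /rw/ (2C) ok → licit
/zek/ — σ1 onset /z/, coda /k/ ok → licit
/o.a/ — σ1 onset /∅/, coda /∅/ ok; σ2 onset /∅/, coda /∅/ ok → licit
Licit: /kiv/, /va.ka/, /arn/, /rorw/, /zek/, /o.a/ → 6.

6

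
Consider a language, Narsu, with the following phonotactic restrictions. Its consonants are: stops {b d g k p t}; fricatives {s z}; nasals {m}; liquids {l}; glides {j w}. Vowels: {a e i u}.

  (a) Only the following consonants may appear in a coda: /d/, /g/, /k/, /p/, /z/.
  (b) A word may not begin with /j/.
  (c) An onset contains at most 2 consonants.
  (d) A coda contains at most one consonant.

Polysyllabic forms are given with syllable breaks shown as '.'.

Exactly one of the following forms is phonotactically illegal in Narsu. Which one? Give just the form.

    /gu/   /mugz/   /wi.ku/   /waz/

/gu/ — σ1 onset /g/, coda /∅/ ok → phonotactically legal
/mugz/ — violates constraint (d): syllable 1 coda /gz/ has 2 consonants (> 1) → phonotactically illegal
/wi.ku/ — σ1 onset /w/, coda /∅/ ok; σ2 onset /k/, coda /∅/ ok → phonotactically legal
/waz/ — σ1 onset /w/, coda /z/ ok → phonotactically legal

/mugz/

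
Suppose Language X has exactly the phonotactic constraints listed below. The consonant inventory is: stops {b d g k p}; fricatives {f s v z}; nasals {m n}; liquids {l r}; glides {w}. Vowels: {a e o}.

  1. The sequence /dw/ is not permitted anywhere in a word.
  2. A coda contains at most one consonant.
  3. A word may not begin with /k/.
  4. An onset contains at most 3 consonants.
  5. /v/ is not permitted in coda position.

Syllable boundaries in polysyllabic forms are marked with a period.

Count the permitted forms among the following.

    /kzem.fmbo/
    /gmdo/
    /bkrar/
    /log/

3

/kzem.fmbo/ — violates constraint 3: word begins with /k/ → not permitted
/gmdo/ — σ1 onset /gmd/ (3C), coda /∅/ ok → permitted
/bkrar/ — σ1 onset /bkr/ (3C), coda /r/ ok → permitted
/log/ — σ1 onset /l/, coda /g/ ok → permitted
Permitted: /gmdo/, /bkrar/, /log/ → 3.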